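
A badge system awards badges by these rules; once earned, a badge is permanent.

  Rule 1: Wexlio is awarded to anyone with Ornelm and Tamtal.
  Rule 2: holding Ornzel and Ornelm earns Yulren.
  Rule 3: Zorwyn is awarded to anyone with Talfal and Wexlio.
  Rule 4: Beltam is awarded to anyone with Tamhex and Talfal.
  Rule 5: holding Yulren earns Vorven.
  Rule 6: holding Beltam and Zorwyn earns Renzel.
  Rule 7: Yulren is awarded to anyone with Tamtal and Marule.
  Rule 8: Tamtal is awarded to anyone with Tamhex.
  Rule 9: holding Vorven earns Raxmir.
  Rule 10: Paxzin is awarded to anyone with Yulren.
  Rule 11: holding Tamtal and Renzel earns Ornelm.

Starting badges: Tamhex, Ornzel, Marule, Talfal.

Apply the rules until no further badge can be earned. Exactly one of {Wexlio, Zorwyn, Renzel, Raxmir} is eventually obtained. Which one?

With Tamhex, Tamtal is earned (Rule 8).
With Tamtal and Marule, Yulren is earned (Rule 7).
With Yulren, Vorven is earned (Rule 5).
With Vorven, Raxmir is earned (Rule 9).
Renzel would need Beltam and Zorwyn (Rule 6), but Zorwyn is never earned. Zorwyn would need Talfal and Wexlio (Rule 3), but Wexlio is never earned. Wexlio would need Ornelm and Tamtal (Rule 1), but Ornelm is never earned.

Raxmir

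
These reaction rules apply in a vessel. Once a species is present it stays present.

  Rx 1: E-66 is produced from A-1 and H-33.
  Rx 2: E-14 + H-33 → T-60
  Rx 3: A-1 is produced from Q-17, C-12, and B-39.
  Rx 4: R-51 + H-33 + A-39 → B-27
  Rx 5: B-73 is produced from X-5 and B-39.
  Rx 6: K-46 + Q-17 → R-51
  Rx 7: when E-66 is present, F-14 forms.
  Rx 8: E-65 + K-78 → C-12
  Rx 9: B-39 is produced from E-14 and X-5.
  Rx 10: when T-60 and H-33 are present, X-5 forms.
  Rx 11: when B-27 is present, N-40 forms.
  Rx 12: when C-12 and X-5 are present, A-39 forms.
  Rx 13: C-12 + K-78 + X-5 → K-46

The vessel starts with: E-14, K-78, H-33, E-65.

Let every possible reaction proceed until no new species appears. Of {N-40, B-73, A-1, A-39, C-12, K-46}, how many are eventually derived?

4

E-65 and K-78 present → C-12 forms (Rx 8).
E-14 and H-33 present → T-60 forms (Rx 2).
T-60 and H-33 present → X-5 forms (Rx 10).
C-12, K-78, and X-5 present → K-46 forms (Rx 13).
E-14 and X-5 present → B-39 forms (Rx 9).
C-12 and X-5 present → A-39 forms (Rx 12).
X-5 and B-39 present → B-73 forms (Rx 5).
N-40 would need B-27 (Rx 11), but B-27 never forms.
B-73: reached.
A-1 would need Q-17, C-12, and B-39 (Rx 3), but Q-17 never forms.
A-39: reached.
C-12: reached.
K-46: reached.
Reached: B-73, A-39, C-12, and K-46 — 4 of the 6.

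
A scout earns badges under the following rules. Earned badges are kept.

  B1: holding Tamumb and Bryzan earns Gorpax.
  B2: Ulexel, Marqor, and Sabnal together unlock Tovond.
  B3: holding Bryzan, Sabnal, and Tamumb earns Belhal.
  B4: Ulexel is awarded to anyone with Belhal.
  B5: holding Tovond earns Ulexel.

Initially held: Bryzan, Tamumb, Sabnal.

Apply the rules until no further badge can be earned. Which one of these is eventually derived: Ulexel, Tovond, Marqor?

With Bryzan, Sabnal, and Tamumb, Belhal is earned (B3).
With Belhal, Ulexel is earned (B4).
Tovond would need Ulexel, Marqor, and Sabnal (B2), but Marqor is never earned. No rule produces Marqor, and it is not given.

Ulexel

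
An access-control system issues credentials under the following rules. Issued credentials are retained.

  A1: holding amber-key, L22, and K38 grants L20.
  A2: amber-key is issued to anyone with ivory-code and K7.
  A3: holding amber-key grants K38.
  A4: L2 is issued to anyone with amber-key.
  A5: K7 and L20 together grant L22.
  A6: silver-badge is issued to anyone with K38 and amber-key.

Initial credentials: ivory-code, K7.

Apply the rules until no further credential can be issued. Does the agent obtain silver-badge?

Yes

Holding ivory-code and K7 grants amber-key (A2).
Holding amber-key grants K38 (A3).
Holding K38 and amber-key grants silver-badge (A6).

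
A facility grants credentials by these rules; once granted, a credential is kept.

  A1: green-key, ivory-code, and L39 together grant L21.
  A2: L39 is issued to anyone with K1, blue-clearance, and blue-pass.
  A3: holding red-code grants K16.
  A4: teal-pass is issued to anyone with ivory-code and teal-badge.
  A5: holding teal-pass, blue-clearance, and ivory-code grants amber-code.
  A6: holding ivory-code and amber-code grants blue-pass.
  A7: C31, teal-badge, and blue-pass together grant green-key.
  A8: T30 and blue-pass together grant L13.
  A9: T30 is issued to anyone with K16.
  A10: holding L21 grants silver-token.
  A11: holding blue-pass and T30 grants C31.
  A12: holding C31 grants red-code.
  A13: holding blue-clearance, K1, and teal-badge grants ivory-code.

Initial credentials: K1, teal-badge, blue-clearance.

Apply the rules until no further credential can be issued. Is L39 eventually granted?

Yes

Holding blue-clearance, K1, and teal-badge grants ivory-code (A13).
Holding ivory-code and teal-badge grants teal-pass (A4).
Holding teal-pass, blue-clearance, and ivory-code grants amber-code (A5).
Holding ivory-code and amber-code grants blue-pass (A6).
Holding K1, blue-clearance, and blue-pass grants L39 (A2).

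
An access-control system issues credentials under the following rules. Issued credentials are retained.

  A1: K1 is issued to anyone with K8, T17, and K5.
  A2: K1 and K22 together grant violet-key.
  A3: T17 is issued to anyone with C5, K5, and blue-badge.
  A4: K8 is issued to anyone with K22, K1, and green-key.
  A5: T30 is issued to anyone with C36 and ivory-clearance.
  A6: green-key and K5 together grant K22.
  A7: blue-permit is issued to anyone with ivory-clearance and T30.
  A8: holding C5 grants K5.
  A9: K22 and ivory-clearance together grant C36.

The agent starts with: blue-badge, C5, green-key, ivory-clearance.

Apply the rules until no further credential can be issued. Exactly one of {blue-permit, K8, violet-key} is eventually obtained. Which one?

Holding C5 grants K5 (A8).
Holding green-key and K5 grants K22 (A6).
Holding K22 and ivory-clearance grants C36 (A9).
Holding C36 and ivory-clearance grants T30 (A5).
Holding ivory-clearance and T30 grants blue-permit (A7).
K8 would need K22, K1, and green-key (A4), but K1 is never granted. violet-key would need K1 and K22 (A2), but K1 is never granted.

blue-permit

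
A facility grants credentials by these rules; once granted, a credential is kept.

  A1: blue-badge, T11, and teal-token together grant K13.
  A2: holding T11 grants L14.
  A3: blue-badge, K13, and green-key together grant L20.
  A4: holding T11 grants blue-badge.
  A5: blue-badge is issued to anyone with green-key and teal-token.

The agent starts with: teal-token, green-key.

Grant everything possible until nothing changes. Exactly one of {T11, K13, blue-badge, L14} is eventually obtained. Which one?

blue-badge

Holding green-key and teal-token grants blue-badge (A5).
No rule produces T11, and it is not given. L14 would need T11 (A2), but T11 is never granted. K13 would need blue-badge, T11, and teal-token (A1), but T11 is never granted.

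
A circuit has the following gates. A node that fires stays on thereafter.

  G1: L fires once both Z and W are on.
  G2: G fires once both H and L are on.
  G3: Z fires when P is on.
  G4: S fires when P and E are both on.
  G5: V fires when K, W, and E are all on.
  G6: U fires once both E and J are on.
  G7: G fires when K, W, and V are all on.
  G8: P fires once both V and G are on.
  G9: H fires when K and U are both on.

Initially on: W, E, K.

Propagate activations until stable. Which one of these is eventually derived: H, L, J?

G5: K, W, and E on → V on.
K, W, and V are on, so G fires (G7).
V and G are on, so P fires (G8).
G3: P on → Z on.
G1: Z and W on → L on.
No rule produces J, and it is not given. H would need K and U (G9), but U never turns on.

L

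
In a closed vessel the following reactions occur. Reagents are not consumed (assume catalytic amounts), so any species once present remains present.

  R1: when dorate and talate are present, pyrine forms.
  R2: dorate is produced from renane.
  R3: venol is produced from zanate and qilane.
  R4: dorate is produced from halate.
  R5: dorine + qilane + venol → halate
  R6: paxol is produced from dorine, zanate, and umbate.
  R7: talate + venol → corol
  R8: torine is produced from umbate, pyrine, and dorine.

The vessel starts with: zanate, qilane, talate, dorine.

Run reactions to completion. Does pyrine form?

zanate and qilane present → venol forms (R3).
dorine, qilane, and venol present → halate forms (R5).
halate present → dorate forms (R4).
dorate and talate present → pyrine forms (R1).

Yes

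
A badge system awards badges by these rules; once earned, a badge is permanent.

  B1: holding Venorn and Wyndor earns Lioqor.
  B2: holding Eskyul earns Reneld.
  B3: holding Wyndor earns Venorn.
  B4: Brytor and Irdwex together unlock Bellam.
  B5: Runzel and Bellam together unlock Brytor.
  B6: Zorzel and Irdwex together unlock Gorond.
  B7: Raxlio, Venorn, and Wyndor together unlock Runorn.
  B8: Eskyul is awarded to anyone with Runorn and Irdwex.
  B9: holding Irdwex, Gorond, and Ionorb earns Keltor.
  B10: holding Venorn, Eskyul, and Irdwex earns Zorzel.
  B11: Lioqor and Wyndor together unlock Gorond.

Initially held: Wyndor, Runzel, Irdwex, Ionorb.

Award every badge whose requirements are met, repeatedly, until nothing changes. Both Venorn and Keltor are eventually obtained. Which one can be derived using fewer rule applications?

Venorn: With Wyndor, Venorn is earned (B3). [1 rule application]
Keltor: With Wyndor, Venorn is earned (B3). With Venorn and Wyndor, Lioqor is earned (B1). With Lioqor and Wyndor, Gorond is earned (B11). With Irdwex, Gorond, and Ionorb, Keltor is earned (B9). [4 rule applications]
Venorn needs fewer.

Venorn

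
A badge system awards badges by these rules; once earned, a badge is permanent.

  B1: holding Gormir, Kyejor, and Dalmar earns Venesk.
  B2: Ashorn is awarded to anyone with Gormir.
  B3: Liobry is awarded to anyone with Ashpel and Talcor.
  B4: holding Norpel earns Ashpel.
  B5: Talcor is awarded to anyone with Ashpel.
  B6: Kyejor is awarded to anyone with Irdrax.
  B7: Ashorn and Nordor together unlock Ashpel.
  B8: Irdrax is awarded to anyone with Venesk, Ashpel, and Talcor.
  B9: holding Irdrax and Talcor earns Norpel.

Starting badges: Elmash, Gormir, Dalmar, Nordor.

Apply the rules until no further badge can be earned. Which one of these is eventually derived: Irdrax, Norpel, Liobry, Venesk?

With Gormir, Ashorn is earned (B2).
With Ashorn and Nordor, Ashpel is earned (B7).
With Ashpel, Talcor is earned (B5).
With Ashpel and Talcor, Liobry is earned (B3).
Venesk would need Gormir, Kyejor, and Dalmar (B1), but Kyejor is never earned. Irdrax would need Venesk, Ashpel, and Talcor (B8), but Venesk is never earned. Norpel would need Irdrax and Talcor (B9), but Irdrax is never earned.

Liobry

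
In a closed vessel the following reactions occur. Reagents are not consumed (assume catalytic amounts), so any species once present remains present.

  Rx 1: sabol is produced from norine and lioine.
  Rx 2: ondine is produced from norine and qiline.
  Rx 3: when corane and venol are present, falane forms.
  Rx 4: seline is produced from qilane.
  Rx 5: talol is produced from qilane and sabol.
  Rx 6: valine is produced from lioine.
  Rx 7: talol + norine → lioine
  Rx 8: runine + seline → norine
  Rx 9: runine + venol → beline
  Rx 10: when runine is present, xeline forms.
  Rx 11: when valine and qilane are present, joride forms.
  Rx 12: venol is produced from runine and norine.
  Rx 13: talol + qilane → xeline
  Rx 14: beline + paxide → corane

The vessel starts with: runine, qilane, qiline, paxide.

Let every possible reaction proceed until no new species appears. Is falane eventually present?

Yes

qilane present → seline forms (Rx 4).
runine and seline present → norine forms (Rx 8).
runine and norine present → venol forms (Rx 12).
runine and venol present → beline forms (Rx 9).
beline and paxide present → corane forms (Rx 14).
corane and venol present → falane forms (Rx 3).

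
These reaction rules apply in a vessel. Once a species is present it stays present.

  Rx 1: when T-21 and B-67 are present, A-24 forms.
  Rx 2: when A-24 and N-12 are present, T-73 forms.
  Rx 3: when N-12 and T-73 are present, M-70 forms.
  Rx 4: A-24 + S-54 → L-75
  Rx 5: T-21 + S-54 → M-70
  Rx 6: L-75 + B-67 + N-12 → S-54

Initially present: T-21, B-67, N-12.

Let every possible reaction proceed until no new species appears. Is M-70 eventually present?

Yes

T-21 and B-67 present → A-24 forms (Rx 1).
A-24 and N-12 present → T-73 forms (Rx 2).
N-12 and T-73 present → M-70 forms (Rx 3).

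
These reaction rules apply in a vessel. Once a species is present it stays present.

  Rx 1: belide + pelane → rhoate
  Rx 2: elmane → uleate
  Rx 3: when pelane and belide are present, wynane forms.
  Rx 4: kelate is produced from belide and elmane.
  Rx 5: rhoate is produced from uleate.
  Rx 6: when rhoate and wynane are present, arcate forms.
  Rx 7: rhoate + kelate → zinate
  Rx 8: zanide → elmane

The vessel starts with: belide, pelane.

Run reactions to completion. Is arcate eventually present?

Yes

belide and pelane present → rhoate forms (Rx 1).
pelane and belide present → wynane forms (Rx 3).
rhoate and wynane present → arcate forms (Rx 6).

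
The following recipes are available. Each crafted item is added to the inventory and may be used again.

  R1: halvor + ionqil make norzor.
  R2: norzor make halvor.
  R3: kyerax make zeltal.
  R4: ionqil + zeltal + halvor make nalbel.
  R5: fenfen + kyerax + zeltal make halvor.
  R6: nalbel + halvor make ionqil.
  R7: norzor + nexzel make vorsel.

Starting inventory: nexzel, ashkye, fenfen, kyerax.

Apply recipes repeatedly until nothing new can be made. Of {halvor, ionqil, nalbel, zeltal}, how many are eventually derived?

Using R3, kyerax makes zeltal.
fenfen + kyerax + zeltal → halvor (R5).
halvor: reached.
ionqil would need nalbel and halvor (R6), but nalbel is never obtained.
nalbel would need ionqil, zeltal, and halvor (R4), but ionqil is never obtained.
zeltal: reached.
Reached: halvor and zeltal — 2 of the 4.

2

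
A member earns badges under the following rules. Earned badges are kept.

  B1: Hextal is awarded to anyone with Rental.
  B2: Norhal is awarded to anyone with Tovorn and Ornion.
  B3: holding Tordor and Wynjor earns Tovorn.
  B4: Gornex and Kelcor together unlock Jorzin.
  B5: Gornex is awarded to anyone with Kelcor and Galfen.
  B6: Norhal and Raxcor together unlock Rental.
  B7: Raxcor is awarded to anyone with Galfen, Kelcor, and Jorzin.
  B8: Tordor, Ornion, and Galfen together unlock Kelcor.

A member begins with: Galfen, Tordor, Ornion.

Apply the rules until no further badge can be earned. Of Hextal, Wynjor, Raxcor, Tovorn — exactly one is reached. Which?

With Tordor, Ornion, and Galfen, Kelcor is earned (B8).
With Kelcor and Galfen, Gornex is earned (B5).
With Gornex and Kelcor, Jorzin is earned (B4).
With Galfen, Kelcor, and Jorzin, Raxcor is earned (B7).
Hextal would need Rental (B1), but Rental is never earned. No rule produces Wynjor, and it is not given. Tovorn would need Tordor and Wynjor (B3), but Wynjor is never earned.

Raxcor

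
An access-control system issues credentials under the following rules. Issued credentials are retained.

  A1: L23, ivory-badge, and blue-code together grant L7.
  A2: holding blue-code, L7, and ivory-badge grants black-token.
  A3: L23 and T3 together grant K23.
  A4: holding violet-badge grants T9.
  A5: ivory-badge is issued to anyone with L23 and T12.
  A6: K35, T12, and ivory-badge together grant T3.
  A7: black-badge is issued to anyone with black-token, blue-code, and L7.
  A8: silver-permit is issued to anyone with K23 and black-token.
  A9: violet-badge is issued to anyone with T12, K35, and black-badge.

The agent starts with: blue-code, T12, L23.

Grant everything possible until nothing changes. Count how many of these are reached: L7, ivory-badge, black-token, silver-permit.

3

Holding L23 and T12 grants ivory-badge (A5).
Holding L23, ivory-badge, and blue-code grants L7 (A1).
Holding blue-code, L7, and ivory-badge grants black-token (A2).
L7: reached.
ivory-badge: reached.
black-token: reached.
silver-permit would need K23 and black-token (A8), but K23 is never granted.
Reached: L7, ivory-badge, and black-token — 3 of the 4.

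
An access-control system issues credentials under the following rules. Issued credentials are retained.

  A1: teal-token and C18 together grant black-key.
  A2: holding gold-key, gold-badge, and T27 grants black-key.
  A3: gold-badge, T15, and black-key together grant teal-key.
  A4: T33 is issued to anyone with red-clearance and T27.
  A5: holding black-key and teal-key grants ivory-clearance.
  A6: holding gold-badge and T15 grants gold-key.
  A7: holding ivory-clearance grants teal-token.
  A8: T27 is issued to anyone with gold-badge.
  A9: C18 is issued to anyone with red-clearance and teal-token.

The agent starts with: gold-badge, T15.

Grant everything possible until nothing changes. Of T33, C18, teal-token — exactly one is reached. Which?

Holding gold-badge and T15 grants gold-key (A6).
Holding gold-badge grants T27 (A8).
Holding gold-key, gold-badge, and T27 grants black-key (A2).
Holding gold-badge, T15, and black-key grants teal-key (A3).
Holding black-key and teal-key grants ivory-clearance (A5).
Holding ivory-clearance grants teal-token (A7).
C18 would need red-clearance and teal-token (A9), but red-clearance is never granted. T33 would need red-clearance and T27 (A4), but red-clearance is never granted.

teal-token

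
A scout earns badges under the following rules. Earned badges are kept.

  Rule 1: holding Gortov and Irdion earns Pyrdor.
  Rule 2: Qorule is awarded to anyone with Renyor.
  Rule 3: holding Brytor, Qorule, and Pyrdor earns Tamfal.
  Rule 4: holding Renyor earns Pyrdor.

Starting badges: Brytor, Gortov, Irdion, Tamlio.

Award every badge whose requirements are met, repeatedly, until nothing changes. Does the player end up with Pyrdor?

Yes

With Gortov and Irdion, Pyrdor is earned (Rule 1).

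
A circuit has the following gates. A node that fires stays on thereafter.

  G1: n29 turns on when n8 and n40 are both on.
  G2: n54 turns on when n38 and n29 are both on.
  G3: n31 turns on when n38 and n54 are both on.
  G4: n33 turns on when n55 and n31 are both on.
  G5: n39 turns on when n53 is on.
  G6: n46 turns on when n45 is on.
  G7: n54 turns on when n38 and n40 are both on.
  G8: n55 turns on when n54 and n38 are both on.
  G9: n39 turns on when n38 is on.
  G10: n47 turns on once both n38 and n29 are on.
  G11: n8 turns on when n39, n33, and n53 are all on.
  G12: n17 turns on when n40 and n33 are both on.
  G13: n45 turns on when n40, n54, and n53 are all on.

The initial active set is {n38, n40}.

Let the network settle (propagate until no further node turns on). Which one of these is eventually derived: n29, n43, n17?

n17

G7: n38 and n40 on → n54 on.
G3: n38 and n54 on → n31 on.
G8: n54 and n38 on → n55 on.
n55 and n31 are on, so n33 turns on (G4).
n40 and n33 are on, so n17 turns on (G12).
n29 would need n8 and n40 (G1), but n8 never turns on. No rule produces n43, and it is not given.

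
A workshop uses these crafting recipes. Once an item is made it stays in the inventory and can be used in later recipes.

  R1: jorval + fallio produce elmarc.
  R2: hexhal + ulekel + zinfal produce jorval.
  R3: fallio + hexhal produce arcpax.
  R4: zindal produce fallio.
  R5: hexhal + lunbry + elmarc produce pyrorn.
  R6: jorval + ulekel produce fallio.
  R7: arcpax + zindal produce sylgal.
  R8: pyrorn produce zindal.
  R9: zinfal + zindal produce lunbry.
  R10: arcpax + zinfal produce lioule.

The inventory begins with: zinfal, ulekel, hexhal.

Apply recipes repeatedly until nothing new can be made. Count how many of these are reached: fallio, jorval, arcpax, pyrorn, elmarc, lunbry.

4

Using R2, hexhal, ulekel, and zinfal make jorval.
jorval + ulekel → fallio (R6).
jorval + fallio → elmarc (R1).
fallio + hexhal → arcpax (R3).
fallio: reached.
jorval: reached.
arcpax: reached.
pyrorn would need hexhal, lunbry, and elmarc (R5), but lunbry is never obtained.
elmarc: reached.
lunbry would need zinfal and zindal (R9), but zindal is never obtained.
Reached: fallio, jorval, arcpax, and elmarc — 4 of the 6.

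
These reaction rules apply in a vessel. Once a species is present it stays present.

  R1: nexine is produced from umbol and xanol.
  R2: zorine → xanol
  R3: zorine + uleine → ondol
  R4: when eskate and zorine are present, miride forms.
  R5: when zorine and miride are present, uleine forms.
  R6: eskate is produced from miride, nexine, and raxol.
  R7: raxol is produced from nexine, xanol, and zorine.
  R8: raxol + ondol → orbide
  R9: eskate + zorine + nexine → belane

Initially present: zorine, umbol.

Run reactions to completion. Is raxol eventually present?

Yes

zorine present → xanol forms (R2).
umbol and xanol present → nexine forms (R1).
nexine, xanol, and zorine present → raxol forms (R7).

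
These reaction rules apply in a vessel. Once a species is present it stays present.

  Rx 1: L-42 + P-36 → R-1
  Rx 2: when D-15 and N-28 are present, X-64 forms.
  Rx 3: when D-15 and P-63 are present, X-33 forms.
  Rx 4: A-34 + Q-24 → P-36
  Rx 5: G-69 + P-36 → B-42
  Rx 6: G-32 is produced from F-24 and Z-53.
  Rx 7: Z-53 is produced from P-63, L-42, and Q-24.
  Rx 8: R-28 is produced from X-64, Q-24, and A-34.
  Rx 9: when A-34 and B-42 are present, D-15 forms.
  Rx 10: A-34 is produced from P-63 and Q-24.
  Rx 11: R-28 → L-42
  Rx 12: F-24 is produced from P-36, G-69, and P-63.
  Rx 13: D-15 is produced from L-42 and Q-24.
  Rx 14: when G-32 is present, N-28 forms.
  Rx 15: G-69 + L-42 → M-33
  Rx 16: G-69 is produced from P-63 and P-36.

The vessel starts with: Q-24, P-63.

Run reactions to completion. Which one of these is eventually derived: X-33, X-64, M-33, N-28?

P-63 and Q-24 present → A-34 forms (Rx 10).
A-34 and Q-24 present → P-36 forms (Rx 4).
P-63 and P-36 present → G-69 forms (Rx 16).
G-69 and P-36 present → B-42 forms (Rx 5).
A-34 and B-42 present → D-15 forms (Rx 9).
D-15 and P-63 present → X-33 forms (Rx 3).
X-64 would need D-15 and N-28 (Rx 2), but N-28 never forms. M-33 would need G-69 and L-42 (Rx 15), but L-42 never forms. N-28 would need G-32 (Rx 14), but G-32 never forms.

X-33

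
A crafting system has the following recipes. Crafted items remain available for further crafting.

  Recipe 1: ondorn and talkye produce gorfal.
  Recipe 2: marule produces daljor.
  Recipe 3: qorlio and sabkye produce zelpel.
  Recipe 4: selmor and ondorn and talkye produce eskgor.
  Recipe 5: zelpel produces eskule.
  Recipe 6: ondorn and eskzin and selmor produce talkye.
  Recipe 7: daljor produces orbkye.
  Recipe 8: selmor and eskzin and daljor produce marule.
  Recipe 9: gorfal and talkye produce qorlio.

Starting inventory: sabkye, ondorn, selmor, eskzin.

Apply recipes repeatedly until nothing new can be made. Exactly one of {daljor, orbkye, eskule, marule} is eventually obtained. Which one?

ondorn and eskzin and selmor → talkye (Recipe 6).
ondorn and talkye → gorfal (Recipe 1).
Using Recipe 9, gorfal and talkye make qorlio.
Using Recipe 3, qorlio and sabkye make zelpel.
Using Recipe 5, zelpel makes eskule.
marule would need selmor, eskzin, and daljor (Recipe 8), but daljor is never obtained. orbkye would need daljor (Recipe 7), but daljor is never obtained. daljor would need marule (Recipe 2), but marule is never obtained.

eskule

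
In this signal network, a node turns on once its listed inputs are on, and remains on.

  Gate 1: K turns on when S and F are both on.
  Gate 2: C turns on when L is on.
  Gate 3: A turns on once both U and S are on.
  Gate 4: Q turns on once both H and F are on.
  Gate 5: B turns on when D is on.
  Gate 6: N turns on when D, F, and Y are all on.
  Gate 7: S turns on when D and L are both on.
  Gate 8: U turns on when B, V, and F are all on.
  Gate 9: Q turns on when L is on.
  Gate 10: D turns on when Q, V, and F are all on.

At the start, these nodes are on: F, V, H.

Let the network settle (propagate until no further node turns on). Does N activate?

N would need D, F, and Y (Gate 6), but Y never turns on.

No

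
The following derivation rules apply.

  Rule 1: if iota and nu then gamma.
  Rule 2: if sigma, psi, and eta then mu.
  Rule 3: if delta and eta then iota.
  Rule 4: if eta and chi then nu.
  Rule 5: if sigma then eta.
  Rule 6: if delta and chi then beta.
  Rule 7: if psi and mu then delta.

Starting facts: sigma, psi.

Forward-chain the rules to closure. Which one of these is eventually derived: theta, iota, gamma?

From sigma, Rule 5 gives eta.
sigma, psi, and eta hold, so mu follows (Rule 2).
psi and mu hold, so delta follows (Rule 7).
delta and eta hold, so iota follows (Rule 3).
gamma would need iota and nu (Rule 1), but nu is never established. No rule produces theta, and it is not given.

iota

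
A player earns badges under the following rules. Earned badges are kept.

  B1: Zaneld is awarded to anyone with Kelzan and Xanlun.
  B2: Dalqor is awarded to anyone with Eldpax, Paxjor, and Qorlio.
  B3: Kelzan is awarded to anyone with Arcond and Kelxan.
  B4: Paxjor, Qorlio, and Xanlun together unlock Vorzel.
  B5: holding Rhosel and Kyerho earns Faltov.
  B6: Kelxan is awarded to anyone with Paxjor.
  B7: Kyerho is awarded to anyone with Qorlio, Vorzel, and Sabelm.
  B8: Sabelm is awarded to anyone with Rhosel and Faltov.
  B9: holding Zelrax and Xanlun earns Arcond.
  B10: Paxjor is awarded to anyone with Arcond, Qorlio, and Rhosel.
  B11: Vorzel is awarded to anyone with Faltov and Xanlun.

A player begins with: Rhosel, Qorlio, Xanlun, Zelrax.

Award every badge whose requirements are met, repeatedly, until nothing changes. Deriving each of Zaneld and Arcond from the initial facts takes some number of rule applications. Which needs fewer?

Arcond: With Zelrax and Xanlun, Arcond is earned (B9). [1 rule application]
Zaneld: With Zelrax and Xanlun, Arcond is earned (B9). With Arcond, Qorlio, and Rhosel, Paxjor is earned (B10). With Paxjor, Kelxan is earned (B6). With Arcond and Kelxan, Kelzan is earned (B3). With Kelzan and Xanlun, Zaneld is earned (B1). [5 rule applications]
Arcond needs fewer.

Arcond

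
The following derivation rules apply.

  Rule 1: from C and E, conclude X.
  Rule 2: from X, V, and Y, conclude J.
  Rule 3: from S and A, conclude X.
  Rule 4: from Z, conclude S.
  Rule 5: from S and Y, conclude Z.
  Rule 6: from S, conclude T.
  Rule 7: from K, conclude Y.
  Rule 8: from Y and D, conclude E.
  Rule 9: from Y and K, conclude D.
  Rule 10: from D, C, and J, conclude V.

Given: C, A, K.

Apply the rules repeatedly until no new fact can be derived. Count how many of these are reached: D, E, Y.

From K, Rule 7 gives Y.
Y and K hold, so D follows (Rule 9).
From Y and D, Rule 8 gives E.
D: reached.
E: reached.
Y: reached.
All 3 are reached.

3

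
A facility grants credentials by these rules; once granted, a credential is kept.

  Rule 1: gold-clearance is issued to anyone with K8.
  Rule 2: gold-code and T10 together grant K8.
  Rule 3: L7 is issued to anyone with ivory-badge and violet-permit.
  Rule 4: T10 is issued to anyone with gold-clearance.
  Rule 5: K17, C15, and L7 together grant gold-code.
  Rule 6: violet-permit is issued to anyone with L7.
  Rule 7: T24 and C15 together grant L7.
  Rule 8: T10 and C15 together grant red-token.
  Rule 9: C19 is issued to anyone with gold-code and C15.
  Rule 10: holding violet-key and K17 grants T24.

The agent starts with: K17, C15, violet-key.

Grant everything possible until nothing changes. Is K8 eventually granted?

No

K8 would need gold-code and T10 (Rule 2), but T10 is never granted.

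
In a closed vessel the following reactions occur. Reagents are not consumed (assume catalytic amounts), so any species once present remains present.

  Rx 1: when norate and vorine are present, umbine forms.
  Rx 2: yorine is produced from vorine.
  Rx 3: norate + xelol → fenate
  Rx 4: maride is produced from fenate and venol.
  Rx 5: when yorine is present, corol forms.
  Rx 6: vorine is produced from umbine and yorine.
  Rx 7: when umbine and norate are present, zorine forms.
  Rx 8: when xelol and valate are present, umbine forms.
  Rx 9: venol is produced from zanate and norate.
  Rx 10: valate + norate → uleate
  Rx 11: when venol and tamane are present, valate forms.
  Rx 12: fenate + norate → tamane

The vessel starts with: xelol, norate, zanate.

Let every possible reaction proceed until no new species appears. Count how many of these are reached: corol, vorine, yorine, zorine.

1

norate and xelol present → fenate forms (Rx 3).
zanate and norate present → venol forms (Rx 9).
fenate and norate present → tamane forms (Rx 12).
venol and tamane present → valate forms (Rx 11).
xelol and valate present → umbine forms (Rx 8).
umbine and norate present → zorine forms (Rx 7).
corol would need yorine (Rx 5), but yorine never forms.
vorine would need umbine and yorine (Rx 6), but yorine never forms.
yorine would need vorine (Rx 2), but vorine never forms.
zorine: reached.
Reached: zorine — 1 of the 4.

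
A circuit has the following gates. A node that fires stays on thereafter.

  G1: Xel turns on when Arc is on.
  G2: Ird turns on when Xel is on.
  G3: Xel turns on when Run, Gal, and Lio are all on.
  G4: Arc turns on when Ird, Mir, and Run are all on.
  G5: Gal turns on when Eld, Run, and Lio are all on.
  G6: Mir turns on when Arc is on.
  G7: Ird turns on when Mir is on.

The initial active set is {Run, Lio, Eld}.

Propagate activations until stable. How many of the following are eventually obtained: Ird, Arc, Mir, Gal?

2

Eld, Run, and Lio are on, so Gal turns on (G5).
Run, Gal, and Lio are on, so Xel turns on (G3).
G2: Xel on → Ird on.
Ird: reached.
Arc would need Ird, Mir, and Run (G4), but Mir never turns on.
Mir would need Arc (G6), but Arc never turns on.
Gal: reached.
Reached: Ird and Gal — 2 of the 4.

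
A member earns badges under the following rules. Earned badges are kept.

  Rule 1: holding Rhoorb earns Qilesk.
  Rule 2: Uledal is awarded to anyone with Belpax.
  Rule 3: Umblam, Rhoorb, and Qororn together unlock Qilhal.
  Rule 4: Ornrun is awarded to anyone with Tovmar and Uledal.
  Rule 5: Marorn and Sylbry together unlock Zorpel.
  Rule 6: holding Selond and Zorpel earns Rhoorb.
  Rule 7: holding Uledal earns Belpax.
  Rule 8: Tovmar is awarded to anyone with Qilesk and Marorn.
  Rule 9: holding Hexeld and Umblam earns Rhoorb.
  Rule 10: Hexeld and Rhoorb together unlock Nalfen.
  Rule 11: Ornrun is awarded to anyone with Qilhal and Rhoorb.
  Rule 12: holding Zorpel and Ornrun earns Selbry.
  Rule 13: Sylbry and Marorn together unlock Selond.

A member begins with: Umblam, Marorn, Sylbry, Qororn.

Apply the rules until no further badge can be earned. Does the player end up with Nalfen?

No

Nalfen would need Hexeld and Rhoorb (Rule 10), but Hexeld is never earned.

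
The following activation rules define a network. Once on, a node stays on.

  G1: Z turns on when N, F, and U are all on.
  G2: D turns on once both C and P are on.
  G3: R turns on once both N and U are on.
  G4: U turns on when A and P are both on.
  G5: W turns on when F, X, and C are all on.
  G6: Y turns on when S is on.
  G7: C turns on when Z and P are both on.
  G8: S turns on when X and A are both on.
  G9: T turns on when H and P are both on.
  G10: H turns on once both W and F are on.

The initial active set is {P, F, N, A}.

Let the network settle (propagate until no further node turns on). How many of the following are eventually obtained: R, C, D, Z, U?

G4: A and P on → U on.
G3: N and U on → R on.
N, F, and U are on, so Z turns on (G1).
Z and P are on, so C turns on (G7).
C and P are on, so D turns on (G2).
R: reached.
C: reached.
D: reached.
Z: reached.
U: reached.
All 5 are reached.

5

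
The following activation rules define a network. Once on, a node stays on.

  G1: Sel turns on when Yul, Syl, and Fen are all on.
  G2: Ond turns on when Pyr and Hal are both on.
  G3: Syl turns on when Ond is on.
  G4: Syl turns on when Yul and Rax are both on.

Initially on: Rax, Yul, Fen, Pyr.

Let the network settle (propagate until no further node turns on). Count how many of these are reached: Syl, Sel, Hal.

2

Yul and Rax are on, so Syl turns on (G4).
G1: Yul, Syl, and Fen on → Sel on.
Syl: reached.
Sel: reached.
No rule produces Hal, and it is not given.
Reached: Syl and Sel — 2 of the 3.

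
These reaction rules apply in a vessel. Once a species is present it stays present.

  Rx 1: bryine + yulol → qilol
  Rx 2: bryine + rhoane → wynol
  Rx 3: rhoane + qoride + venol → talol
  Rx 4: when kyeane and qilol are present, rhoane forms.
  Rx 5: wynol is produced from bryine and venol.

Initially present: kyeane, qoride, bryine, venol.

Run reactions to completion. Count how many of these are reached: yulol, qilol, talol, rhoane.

No rule produces yulol, and it is not given.
qilol would need bryine and yulol (Rx 1), but yulol never forms.
talol would need rhoane, qoride, and venol (Rx 3), but rhoane never forms.
rhoane would need kyeane and qilol (Rx 4), but qilol never forms.
None of the 4 are reached.

0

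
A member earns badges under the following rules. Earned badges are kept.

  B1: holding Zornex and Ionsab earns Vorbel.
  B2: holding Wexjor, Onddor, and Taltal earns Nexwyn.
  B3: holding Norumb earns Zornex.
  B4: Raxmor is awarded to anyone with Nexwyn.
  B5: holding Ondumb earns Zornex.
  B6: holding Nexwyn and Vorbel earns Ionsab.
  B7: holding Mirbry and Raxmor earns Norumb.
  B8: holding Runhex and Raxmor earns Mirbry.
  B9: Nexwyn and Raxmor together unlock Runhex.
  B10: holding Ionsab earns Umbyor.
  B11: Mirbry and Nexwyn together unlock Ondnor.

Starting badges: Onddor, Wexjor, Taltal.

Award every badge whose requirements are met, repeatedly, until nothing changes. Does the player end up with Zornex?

With Wexjor, Onddor, and Taltal, Nexwyn is earned (B2).
With Nexwyn, Raxmor is earned (B4).
With Nexwyn and Raxmor, Runhex is earned (B9).
With Runhex and Raxmor, Mirbry is earned (B8).
With Mirbry and Raxmor, Norumb is earned (B7).
With Norumb, Zornex is earned (B3).

Yes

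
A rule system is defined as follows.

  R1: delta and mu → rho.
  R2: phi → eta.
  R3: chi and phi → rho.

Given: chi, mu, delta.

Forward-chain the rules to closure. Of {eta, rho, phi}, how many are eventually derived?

delta and mu hold, so rho follows (R1).
eta would need phi (R2), but phi is never established.
rho: reached.
No rule produces phi, and it is not given.
Reached: rho — 1 of the 3.

1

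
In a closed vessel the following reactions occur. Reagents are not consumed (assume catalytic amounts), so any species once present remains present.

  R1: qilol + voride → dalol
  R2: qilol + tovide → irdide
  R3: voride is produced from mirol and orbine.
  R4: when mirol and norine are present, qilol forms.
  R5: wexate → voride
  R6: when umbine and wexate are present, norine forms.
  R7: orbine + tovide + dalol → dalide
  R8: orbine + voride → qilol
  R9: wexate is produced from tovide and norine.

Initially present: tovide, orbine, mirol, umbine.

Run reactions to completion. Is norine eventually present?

No

norine would need umbine and wexate (R6), but wexate never forms.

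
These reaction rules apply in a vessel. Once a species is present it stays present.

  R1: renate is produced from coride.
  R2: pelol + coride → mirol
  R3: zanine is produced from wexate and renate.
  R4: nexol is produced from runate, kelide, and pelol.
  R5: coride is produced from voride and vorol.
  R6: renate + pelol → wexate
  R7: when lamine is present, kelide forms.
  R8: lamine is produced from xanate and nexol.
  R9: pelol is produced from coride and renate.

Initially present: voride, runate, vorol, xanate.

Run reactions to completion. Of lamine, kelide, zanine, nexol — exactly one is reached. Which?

voride and vorol present → coride forms (R5).
coride present → renate forms (R1).
coride and renate present → pelol forms (R9).
renate and pelol present → wexate forms (R6).
wexate and renate present → zanine forms (R3).
kelide would need lamine (R7), but lamine never forms. nexol would need runate, kelide, and pelol (R4), but kelide never forms. lamine would need xanate and nexol (R8), but nexol never forms.

zanine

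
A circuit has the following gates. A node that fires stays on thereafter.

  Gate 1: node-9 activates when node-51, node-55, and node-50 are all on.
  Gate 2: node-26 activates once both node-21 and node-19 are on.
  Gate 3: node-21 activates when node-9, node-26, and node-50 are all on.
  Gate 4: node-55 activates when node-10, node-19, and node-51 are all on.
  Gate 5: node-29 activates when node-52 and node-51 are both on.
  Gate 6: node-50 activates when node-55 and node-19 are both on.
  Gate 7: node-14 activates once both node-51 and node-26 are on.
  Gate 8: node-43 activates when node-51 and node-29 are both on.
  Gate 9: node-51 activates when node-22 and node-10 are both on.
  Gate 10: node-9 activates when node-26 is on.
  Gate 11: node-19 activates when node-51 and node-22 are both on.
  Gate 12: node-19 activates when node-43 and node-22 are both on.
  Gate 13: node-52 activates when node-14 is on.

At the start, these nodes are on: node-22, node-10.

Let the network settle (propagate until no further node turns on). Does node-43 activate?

node-43 would need node-51 and node-29 (Gate 8), but node-29 never turns on.

No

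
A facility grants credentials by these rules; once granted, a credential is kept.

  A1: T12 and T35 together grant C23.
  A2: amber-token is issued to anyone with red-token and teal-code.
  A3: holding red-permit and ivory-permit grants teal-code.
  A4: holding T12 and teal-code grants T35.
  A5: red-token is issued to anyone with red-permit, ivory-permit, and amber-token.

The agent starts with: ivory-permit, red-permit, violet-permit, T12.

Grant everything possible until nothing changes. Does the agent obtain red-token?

No

red-token would need red-permit, ivory-permit, and amber-token (A5), but amber-token is never granted.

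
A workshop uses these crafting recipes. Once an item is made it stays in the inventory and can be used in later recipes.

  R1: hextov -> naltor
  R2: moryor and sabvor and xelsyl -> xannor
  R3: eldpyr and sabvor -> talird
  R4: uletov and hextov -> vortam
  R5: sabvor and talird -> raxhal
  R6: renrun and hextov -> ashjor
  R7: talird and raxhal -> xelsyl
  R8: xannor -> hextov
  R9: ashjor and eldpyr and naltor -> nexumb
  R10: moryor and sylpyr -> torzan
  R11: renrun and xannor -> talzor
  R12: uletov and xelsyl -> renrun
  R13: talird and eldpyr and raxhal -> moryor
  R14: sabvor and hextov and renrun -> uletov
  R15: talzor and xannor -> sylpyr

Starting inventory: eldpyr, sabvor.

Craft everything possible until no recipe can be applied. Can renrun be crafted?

renrun would need uletov and xelsyl (R12), but uletov is never obtained.

No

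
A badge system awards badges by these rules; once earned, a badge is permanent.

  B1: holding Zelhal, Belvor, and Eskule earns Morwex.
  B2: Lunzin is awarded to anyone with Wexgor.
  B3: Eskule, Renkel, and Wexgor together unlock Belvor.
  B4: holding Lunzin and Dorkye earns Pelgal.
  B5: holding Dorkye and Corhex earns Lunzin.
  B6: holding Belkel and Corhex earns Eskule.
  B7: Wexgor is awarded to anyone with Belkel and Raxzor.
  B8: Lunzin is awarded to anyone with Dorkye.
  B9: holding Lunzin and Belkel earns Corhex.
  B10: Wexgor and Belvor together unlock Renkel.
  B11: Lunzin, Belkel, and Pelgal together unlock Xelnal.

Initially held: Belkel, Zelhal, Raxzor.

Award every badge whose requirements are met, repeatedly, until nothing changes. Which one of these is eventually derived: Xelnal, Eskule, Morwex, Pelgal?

With Belkel and Raxzor, Wexgor is earned (B7).
With Wexgor, Lunzin is earned (B2).
With Lunzin and Belkel, Corhex is earned (B9).
With Belkel and Corhex, Eskule is earned (B6).
Xelnal would need Lunzin, Belkel, and Pelgal (B11), but Pelgal is never earned. Pelgal would need Lunzin and Dorkye (B4), but Dorkye is never earned. Morwex would need Zelhal, Belvor, and Eskule (B1), but Belvor is never earned.

Eskule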